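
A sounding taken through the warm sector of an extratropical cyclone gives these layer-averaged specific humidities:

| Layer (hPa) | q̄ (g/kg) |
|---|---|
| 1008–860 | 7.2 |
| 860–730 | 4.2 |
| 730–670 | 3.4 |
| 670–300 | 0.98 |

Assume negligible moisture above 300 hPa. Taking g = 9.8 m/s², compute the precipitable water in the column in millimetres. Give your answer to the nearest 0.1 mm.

Precipitable water is the column-integrated vapour mass per unit area: PW = (1/g) Σ q̄ Δp, with q in kg/kg and Δp in Pa (1 kg/m² of water = 1 mm).
Layer 1008–860 hPa: Δp = 148 hPa = 14800 Pa, q̄ = 0.0072 kg/kg → 0.0072 × 14800 / 9.8 = 10.87 mm
Layer 860–730 hPa: Δp = 130 hPa = 13000 Pa, q̄ = 0.0042 kg/kg → 0.0042 × 13000 / 9.8 = 5.57 mm
Layer 730–670 hPa: Δp = 60 hPa = 6000 Pa, q̄ = 0.0034 kg/kg → 0.0034 × 6000 / 9.8 = 2.08 mm
Layer 670–300 hPa: Δp = 370 hPa = 37000 Pa, q̄ = 0.00098 kg/kg → 0.00098 × 37000 / 9.8 = 3.70 mm
PW = 10.87 + 5.57 + 2.08 + 3.70 = 22.22 ≈ 22.2 mm.

PW ≈ 22.2 mm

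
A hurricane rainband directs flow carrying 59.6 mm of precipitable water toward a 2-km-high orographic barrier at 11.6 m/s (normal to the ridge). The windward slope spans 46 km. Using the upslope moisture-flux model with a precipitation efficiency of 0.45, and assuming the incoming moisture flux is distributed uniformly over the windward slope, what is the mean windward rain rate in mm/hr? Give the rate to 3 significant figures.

R ≈ 24.3 mm/hr

Incoming column moisture flux per unit ridge length: F = V × PW = 11.6 × 59.6 = 691.36 mm·m/s.
Spread over the 46 km slope with efficiency ε = 0.45: R = ε·F/W = 0.45 × 691.36 / 46000 m = 6.763e-03 mm/s.
R = 6.763e-03 × 3600 = 24.3 mm/hr.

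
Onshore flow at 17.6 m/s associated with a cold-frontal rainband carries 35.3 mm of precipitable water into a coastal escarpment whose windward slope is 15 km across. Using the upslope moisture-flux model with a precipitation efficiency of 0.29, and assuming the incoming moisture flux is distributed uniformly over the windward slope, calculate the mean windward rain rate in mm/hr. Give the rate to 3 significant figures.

R ≈ 43.2 mm/hr

Incoming column moisture flux per unit ridge length: F = V × PW = 17.6 × 35.3 = 621.28 mm·m/s.
Spread over the 15 km slope with efficiency ε = 0.29: R = ε·F/W = 0.29 × 621.28 / 15000 m = 1.201e-02 mm/s.
R = 1.201e-02 × 3600 = 43.2 mm/hr.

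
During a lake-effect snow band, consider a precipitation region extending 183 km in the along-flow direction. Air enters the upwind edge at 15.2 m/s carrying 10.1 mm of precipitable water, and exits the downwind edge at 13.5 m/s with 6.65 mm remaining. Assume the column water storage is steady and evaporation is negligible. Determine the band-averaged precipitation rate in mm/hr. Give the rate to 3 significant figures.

R ≈ 1.25 mm/hr

Column moisture flux per unit crosswind length is F = V × PW.
Inflow: F_in = 15.2 × 10.1 = 153.52 mm·m/s
Outflow: F_out = 13.5 × 6.65 = 89.775 mm·m/s
Steady-state rate R = (F_in − F_out)/L = (153.52 − 89.775) / 183000 m = 3.483e-04 mm/s.
R = 3.483e-04 × 3600 = 1.25 mm/hr.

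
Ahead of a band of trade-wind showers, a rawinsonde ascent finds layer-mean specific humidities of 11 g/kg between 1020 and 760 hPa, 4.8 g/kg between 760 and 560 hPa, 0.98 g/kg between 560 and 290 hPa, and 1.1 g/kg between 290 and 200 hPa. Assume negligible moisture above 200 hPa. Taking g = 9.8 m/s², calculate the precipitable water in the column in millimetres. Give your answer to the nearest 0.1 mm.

Precipitable water is the column-integrated vapour mass per unit area: PW = (1/g) Σ q̄ Δp, with q in kg/kg and Δp in Pa (1 kg/m² of water = 1 mm).
Layer 1020–760 hPa: Δp = 260 hPa = 26000 Pa, q̄ = 0.011 kg/kg → 0.011 × 26000 / 9.8 = 29.18 mm
Layer 760–560 hPa: Δp = 200 hPa = 20000 Pa, q̄ = 0.0048 kg/kg → 0.0048 × 20000 / 9.8 = 9.80 mm
Layer 560–290 hPa: Δp = 270 hPa = 27000 Pa, q̄ = 0.00098 kg/kg → 0.00098 × 27000 / 9.8 = 2.70 mm
Layer 290–200 hPa: Δp = 90 hPa = 9000 Pa, q̄ = 0.0011 kg/kg → 0.0011 × 9000 / 9.8 = 1.01 mm
PW = 29.18 + 9.80 + 2.70 + 1.01 = 42.69 ≈ 42.7 mm.

PW ≈ 42.7 mm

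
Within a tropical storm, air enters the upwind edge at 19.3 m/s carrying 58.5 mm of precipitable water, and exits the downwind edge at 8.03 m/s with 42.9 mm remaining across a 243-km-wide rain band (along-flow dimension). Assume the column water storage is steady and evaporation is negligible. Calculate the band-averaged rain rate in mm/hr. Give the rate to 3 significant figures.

R ≈ 11.6 mm/hr

Column moisture flux per unit crosswind length is F = V × PW.
Inflow: F_in = 19.3 × 58.5 = 1129.05 mm·m/s
Outflow: F_out = 8.03 × 42.9 = 344.487 mm·m/s
Steady-state rate R = (F_in − F_out)/L = (1129.05 − 344.487) / 243000 m = 3.229e-03 mm/s.
R = 3.229e-03 × 3600 = 11.6 mm/hr.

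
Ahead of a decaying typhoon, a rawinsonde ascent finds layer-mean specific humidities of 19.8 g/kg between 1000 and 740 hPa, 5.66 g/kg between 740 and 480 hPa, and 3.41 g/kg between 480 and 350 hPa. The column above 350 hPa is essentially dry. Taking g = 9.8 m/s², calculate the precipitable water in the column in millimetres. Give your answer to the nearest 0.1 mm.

Precipitable water is the column-integrated vapour mass per unit area: PW = (1/g) Σ q̄ Δp, with q in kg/kg and Δp in Pa (1 kg/m² of water = 1 mm).
Layer 1000–740 hPa: Δp = 260 hPa = 26000 Pa, q̄ = 0.0198 kg/kg → 0.0198 × 26000 / 9.8 = 52.53 mm
Layer 740–480 hPa: Δp = 260 hPa = 26000 Pa, q̄ = 0.00566 kg/kg → 0.00566 × 26000 / 9.8 = 15.02 mm
Layer 480–350 hPa: Δp = 130 hPa = 13000 Pa, q̄ = 0.00341 kg/kg → 0.00341 × 13000 / 9.8 = 4.52 mm
PW = 52.53 + 15.02 + 4.52 = 72.07 ≈ 72.1 mm.

PW ≈ 72.1 mm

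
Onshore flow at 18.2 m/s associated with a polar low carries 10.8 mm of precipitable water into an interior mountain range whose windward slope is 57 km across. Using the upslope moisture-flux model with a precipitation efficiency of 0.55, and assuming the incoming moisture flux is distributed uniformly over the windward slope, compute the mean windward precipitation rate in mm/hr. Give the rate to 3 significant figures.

R ≈ 6.83 mm/hr

Incoming column moisture flux per unit ridge length: F = V × PW = 18.2 × 10.8 = 196.56 mm·m/s.
Spread over the 57 km slope with efficiency ε = 0.55: R = ε·F/W = 0.55 × 196.56 / 57000 m = 1.897e-03 mm/s.
R = 1.897e-03 × 3600 = 6.83 mm/hr.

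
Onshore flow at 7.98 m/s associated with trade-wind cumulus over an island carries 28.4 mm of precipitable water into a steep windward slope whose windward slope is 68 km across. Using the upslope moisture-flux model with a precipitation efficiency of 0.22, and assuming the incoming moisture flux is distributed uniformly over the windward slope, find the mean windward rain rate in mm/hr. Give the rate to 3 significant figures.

R ≈ 2.64 mm/hr

Incoming column moisture flux per unit ridge length: F = V × PW = 7.98 × 28.4 = 226.632 mm·m/s.
Spread over the 68 km slope with efficiency ε = 0.22: R = ε·F/W = 0.22 × 226.632 / 68000 m = 7.332e-04 mm/s.
R = 7.332e-04 × 3600 = 2.64 mm/hr.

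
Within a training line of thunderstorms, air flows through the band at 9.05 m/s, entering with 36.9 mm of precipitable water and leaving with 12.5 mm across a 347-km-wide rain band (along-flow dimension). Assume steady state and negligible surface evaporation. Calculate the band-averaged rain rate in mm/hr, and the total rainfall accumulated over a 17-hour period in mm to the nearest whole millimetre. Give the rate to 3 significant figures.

Column moisture flux per unit crosswind length is F = V × PW.
Inflow: F_in = 9.05 × 36.9 = 333.945 mm·m/s
Outflow: F_out = 9.05 × 12.5 = 113.125 mm·m/s
Steady-state rate R = (F_in − F_out)/L = (333.945 − 113.125) / 347000 m = 6.364e-04 mm/s.
R = 6.364e-04 × 3600 = 2.29 mm/hr.
Over 17 h: total = 2.29 × 17 = 38.93 ≈ 39 mm.

R ≈ 2.29 mm/hr; total ≈ 39 mm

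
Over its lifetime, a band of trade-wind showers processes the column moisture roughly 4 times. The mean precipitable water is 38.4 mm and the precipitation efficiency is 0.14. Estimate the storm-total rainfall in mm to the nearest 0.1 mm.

rainfall ≈ 21.5 mm

Each cycle deposits ε × PW = 0.14 × 38.4 = 5.376 mm.
Over 4 cycles: 4 × 5.376 = 21.5 mm.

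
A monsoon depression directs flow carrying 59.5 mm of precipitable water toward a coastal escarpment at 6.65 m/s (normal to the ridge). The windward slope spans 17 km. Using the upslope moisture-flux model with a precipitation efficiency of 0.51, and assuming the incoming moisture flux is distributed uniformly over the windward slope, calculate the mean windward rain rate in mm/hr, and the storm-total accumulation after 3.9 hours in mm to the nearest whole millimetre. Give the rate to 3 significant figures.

Incoming column moisture flux per unit ridge length: F = V × PW = 6.65 × 59.5 = 395.675 mm·m/s.
Spread over the 17 km slope with efficiency ε = 0.51: R = ε·F/W = 0.51 × 395.675 / 17000 m = 1.187e-02 mm/s.
R = 1.187e-02 × 3600 = 42.7 mm/hr.
Over 3.9 h: total = 42.7 × 3.9 = 166.53 ≈ 167 mm.

R ≈ 42.7 mm/hr; total ≈ 167 mm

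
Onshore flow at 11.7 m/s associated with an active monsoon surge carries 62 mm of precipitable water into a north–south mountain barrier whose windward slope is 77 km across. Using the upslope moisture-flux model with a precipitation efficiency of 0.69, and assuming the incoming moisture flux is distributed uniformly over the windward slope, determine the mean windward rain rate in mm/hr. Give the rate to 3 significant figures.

Incoming column moisture flux per unit ridge length: F = V × PW = 11.7 × 62 = 725.4 mm·m/s.
Spread over the 77 km slope with efficiency ε = 0.69: R = ε·F/W = 0.69 × 725.4 / 77000 m = 6.500e-03 mm/s.
R = 6.500e-03 × 3600 = 23.4 mm/hr.

R ≈ 23.4 mm/hr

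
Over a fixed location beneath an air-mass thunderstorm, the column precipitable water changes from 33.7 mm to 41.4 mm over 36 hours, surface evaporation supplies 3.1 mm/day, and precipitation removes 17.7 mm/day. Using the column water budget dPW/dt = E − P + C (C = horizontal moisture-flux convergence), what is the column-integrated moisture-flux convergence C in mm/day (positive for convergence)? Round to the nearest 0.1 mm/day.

dPW/dt = (41.4 − 33.7) mm / (36/24 day) = +5.133 mm/day.
C = dPW/dt − E + P = (+5.133) − 3.1 + 17.7 = 19.7 mm/day.

C ≈ 19.7 mm/day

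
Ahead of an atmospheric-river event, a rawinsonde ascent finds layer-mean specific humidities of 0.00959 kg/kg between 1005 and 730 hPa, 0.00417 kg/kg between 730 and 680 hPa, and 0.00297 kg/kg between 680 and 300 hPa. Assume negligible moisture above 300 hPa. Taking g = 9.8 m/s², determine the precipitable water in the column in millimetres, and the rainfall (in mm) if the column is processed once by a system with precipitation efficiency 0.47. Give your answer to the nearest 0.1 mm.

Precipitable water is the column-integrated vapour mass per unit area: PW = (1/g) Σ q̄ Δp, with q in kg/kg and Δp in Pa (1 kg/m² of water = 1 mm).
Layer 1005–730 hPa: Δp = 275 hPa = 27500 Pa, q̄ = 0.00959 kg/kg → 0.00959 × 27500 / 9.8 = 26.91 mm
Layer 730–680 hPa: Δp = 50 hPa = 5000 Pa, q̄ = 0.00417 kg/kg → 0.00417 × 5000 / 9.8 = 2.13 mm
Layer 680–300 hPa: Δp = 380 hPa = 38000 Pa, q̄ = 0.00297 kg/kg → 0.00297 × 38000 / 9.8 = 11.52 mm
PW = 26.91 + 2.13 + 11.52 = 40.56 ≈ 40.6 mm.
Rainfall = ε × PW = 0.47 × 40.6 = 19.1 mm.

PW ≈ 40.6 mm; rainfall ≈ 19.1 mm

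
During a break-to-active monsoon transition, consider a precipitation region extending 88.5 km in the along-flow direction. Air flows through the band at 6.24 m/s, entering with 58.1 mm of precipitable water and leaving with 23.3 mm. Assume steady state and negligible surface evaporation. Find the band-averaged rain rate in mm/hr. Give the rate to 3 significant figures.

Column moisture flux per unit crosswind length is F = V × PW.
Inflow: F_in = 6.24 × 58.1 = 362.544 mm·m/s
Outflow: F_out = 6.24 × 23.3 = 145.392 mm·m/s
Steady-state rate R = (F_in − F_out)/L = (362.544 − 145.392) / 88500 m = 2.454e-03 mm/s.
R = 2.454e-03 × 3600 = 8.83 mm/hr.

R ≈ 8.83 mm/hr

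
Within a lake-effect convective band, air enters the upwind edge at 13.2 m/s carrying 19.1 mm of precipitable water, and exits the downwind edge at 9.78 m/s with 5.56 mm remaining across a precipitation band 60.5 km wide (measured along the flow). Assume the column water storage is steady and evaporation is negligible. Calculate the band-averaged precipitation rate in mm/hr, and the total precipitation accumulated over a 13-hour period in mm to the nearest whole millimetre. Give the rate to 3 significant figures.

Column moisture flux per unit crosswind length is F = V × PW.
Inflow: F_in = 13.2 × 19.1 = 252.12 mm·m/s
Outflow: F_out = 9.78 × 5.56 = 54.3768 mm·m/s
Steady-state rate R = (F_in − F_out)/L = (252.12 − 54.3768) / 60500 m = 3.268e-03 mm/s.
R = 3.268e-03 × 3600 = 11.8 mm/hr.
Over 13 h: total = 11.8 × 13 = 153.4 ≈ 153 mm.

R ≈ 11.8 mm/hr; total ≈ 153 mm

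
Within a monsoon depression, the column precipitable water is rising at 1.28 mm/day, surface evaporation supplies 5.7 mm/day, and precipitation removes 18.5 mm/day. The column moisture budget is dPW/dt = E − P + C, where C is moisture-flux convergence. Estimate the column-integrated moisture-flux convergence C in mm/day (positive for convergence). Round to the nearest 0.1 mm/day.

C ≈ 14.1 mm/day

dPW/dt = +1.28 mm/day.
C = dPW/dt − E + P = (+1.28) − 5.7 + 18.5 = 14.1 mm/day.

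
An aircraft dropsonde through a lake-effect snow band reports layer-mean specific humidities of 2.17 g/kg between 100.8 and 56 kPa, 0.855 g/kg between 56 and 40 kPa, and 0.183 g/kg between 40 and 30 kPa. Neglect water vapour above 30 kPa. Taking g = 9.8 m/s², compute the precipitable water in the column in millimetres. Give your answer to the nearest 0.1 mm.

Precipitable water is the column-integrated vapour mass per unit area: PW = (1/g) Σ q̄ Δp, with q in kg/kg and Δp in Pa (1 kg/m² of water = 1 mm).
Layer 100.8–56 kPa: Δp = 448 hPa = 44800 Pa, q̄ = 0.00217 kg/kg → 0.00217 × 44800 / 9.8 = 9.92 mm
Layer 56–40 kPa: Δp = 160 hPa = 16000 Pa, q̄ = 0.000855 kg/kg → 0.000855 × 16000 / 9.8 = 1.40 mm
Layer 40–30 kPa: Δp = 100 hPa = 10000 Pa, q̄ = 0.000183 kg/kg → 0.000183 × 10000 / 9.8 = 0.19 mm
PW = 9.92 + 1.40 + 0.19 = 11.51 ≈ 11.5 mm.

PW ≈ 11.5 mm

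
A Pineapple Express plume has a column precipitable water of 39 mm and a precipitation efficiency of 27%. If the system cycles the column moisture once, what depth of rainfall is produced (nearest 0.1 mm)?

rainfall ≈ 10.5 mm

Rainfall = ε × PW = 0.27 × 39 = 10.5 mm.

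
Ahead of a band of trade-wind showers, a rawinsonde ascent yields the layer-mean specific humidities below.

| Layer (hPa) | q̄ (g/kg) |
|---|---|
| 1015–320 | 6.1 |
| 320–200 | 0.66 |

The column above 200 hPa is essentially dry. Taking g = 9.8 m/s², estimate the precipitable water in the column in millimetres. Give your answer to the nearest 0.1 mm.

PW ≈ 44.1 mm

Precipitable water is the column-integrated vapour mass per unit area: PW = (1/g) Σ q̄ Δp, with q in kg/kg and Δp in Pa (1 kg/m² of water = 1 mm).
Layer 1015–320 hPa: Δp = 695 hPa = 69500 Pa, q̄ = 0.0061 kg/kg → 0.0061 × 69500 / 9.8 = 43.26 mm
Layer 320–200 hPa: Δp = 120 hPa = 12000 Pa, q̄ = 0.00066 kg/kg → 0.00066 × 12000 / 9.8 = 0.81 mm
PW = 43.26 + 0.81 = 44.07 ≈ 44.1 mm.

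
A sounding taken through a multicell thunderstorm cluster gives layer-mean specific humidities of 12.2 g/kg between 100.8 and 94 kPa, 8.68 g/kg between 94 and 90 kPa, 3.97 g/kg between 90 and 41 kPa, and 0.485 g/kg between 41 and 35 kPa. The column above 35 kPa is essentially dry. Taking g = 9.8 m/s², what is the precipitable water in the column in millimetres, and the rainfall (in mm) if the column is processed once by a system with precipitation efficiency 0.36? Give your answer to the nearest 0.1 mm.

Precipitable water is the column-integrated vapour mass per unit area: PW = (1/g) Σ q̄ Δp, with q in kg/kg and Δp in Pa (1 kg/m² of water = 1 mm).
Layer 100.8–94 kPa: Δp = 68 hPa = 6800 Pa, q̄ = 0.0122 kg/kg → 0.0122 × 6800 / 9.8 = 8.47 mm
Layer 94–90 kPa: Δp = 40 hPa = 4000 Pa, q̄ = 0.00868 kg/kg → 0.00868 × 4000 / 9.8 = 3.54 mm
Layer 90–41 kPa: Δp = 490 hPa = 49000 Pa, q̄ = 0.00397 kg/kg → 0.00397 × 49000 / 9.8 = 19.85 mm
Layer 41–35 kPa: Δp = 60 hPa = 6000 Pa, q̄ = 0.000485 kg/kg → 0.000485 × 6000 / 9.8 = 0.30 mm
PW = 8.47 + 3.54 + 19.85 + 0.30 = 32.16 ≈ 32.2 mm.
Rainfall = ε × PW = 0.36 × 32.2 = 11.6 mm.

PW ≈ 32.2 mm; rainfall ≈ 11.6 mm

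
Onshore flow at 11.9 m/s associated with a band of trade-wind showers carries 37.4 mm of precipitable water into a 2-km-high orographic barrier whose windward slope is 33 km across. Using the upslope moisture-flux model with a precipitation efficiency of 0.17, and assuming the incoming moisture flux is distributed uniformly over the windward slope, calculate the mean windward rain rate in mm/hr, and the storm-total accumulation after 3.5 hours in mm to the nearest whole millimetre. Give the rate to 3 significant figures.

Incoming column moisture flux per unit ridge length: F = V × PW = 11.9 × 37.4 = 445.06 mm·m/s.
Spread over the 33 km slope with efficiency ε = 0.17: R = ε·F/W = 0.17 × 445.06 / 33000 m = 2.293e-03 mm/s.
R = 2.293e-03 × 3600 = 8.25 mm/hr.
Over 3.5 h: total = 8.25 × 3.5 = 28.875 ≈ 29 mm.

R ≈ 8.25 mm/hr; total ≈ 29 mm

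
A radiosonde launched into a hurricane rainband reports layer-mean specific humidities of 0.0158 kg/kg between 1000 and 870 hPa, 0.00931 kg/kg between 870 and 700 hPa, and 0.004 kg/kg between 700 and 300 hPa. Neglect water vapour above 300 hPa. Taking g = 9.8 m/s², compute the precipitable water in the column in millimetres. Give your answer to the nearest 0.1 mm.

Precipitable water is the column-integrated vapour mass per unit area: PW = (1/g) Σ q̄ Δp, with q in kg/kg and Δp in Pa (1 kg/m² of water = 1 mm).
Layer 1000–870 hPa: Δp = 130 hPa = 13000 Pa, q̄ = 0.0158 kg/kg → 0.0158 × 13000 / 9.8 = 20.96 mm
Layer 870–700 hPa: Δp = 170 hPa = 17000 Pa, q̄ = 0.00931 kg/kg → 0.00931 × 17000 / 9.8 = 16.15 mm
Layer 700–300 hPa: Δp = 400 hPa = 40000 Pa, q̄ = 0.004 kg/kg → 0.004 × 40000 / 9.8 = 16.33 mm
PW = 20.96 + 16.15 + 16.33 = 53.44 ≈ 53.4 mm.

PW ≈ 53.4 mm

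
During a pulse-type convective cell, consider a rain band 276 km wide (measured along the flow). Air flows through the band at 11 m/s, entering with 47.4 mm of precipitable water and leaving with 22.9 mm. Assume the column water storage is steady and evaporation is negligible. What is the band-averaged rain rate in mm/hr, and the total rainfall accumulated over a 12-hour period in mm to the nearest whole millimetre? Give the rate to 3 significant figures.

Column moisture flux per unit crosswind length is F = V × PW.
Inflow: F_in = 11 × 47.4 = 521.4 mm·m/s
Outflow: F_out = 11 × 22.9 = 251.9 mm·m/s
Steady-state rate R = (F_in − F_out)/L = (521.4 − 251.9) / 276000 m = 9.764e-04 mm/s.
R = 9.764e-04 × 3600 = 3.52 mm/hr.
Over 12 h: total = 3.52 × 12 = 42.24 ≈ 42 mm.

R ≈ 3.52 mm/hr; total ≈ 42 mm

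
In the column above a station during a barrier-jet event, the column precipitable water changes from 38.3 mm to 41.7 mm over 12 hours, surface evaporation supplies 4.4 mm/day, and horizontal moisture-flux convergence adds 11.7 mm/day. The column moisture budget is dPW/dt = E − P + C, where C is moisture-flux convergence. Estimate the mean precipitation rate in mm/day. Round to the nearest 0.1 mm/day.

P ≈ 9.3 mm/day

dPW/dt = (41.7 − 38.3) mm / (12/24 day) = +6.800 mm/day.
P = E + C − dPW/dt = 4.4 + (11.7) − (+6.800) = 9.3 mm/day.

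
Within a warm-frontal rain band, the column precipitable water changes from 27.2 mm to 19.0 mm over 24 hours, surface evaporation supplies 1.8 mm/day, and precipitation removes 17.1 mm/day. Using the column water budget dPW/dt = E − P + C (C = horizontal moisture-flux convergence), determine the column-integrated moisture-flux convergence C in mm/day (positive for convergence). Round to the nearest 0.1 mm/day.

dPW/dt = (19.0 − 27.2) mm / (24/24 day) = -8.200 mm/day.
C = dPW/dt − E + P = (-8.200) − 1.8 + 17.1 = 7.1 mm/day.

C ≈ 7.1 mm/day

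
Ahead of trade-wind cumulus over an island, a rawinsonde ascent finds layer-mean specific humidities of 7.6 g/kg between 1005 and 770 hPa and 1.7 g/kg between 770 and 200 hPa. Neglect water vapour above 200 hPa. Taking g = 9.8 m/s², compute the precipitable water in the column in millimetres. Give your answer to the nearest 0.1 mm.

PW ≈ 28.1 mm

Precipitable water is the column-integrated vapour mass per unit area: PW = (1/g) Σ q̄ Δp, with q in kg/kg and Δp in Pa (1 kg/m² of water = 1 mm).
Layer 1005–770 hPa: Δp = 235 hPa = 23500 Pa, q̄ = 0.0076 kg/kg → 0.0076 × 23500 / 9.8 = 18.22 mm
Layer 770–200 hPa: Δp = 570 hPa = 57000 Pa, q̄ = 0.0017 kg/kg → 0.0017 × 57000 / 9.8 = 9.89 mm
PW = 18.22 + 9.89 = 28.11 ≈ 28.1 mm.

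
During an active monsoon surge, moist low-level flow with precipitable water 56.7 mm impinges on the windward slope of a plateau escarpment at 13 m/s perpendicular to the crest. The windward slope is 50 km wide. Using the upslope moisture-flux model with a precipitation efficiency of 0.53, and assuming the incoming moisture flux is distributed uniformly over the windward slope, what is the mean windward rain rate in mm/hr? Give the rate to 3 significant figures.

Incoming column moisture flux per unit ridge length: F = V × PW = 13 × 56.7 = 737.1 mm·m/s.
Spread over the 50 km slope with efficiency ε = 0.53: R = ε·F/W = 0.53 × 737.1 / 50000 m = 7.813e-03 mm/s.
R = 7.813e-03 × 3600 = 28.1 mm/hr.

R ≈ 28.1 mm/hr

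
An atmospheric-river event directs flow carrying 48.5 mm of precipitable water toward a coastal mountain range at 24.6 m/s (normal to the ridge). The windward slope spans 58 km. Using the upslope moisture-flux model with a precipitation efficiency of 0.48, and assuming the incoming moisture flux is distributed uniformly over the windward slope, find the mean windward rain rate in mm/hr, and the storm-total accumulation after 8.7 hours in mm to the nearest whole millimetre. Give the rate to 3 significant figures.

R ≈ 35.5 mm/hr; total ≈ 309 mm

Incoming column moisture flux per unit ridge length: F = V × PW = 24.6 × 48.5 = 1193.1 mm·m/s.
Spread over the 58 km slope with efficiency ε = 0.48: R = ε·F/W = 0.48 × 1193.1 / 58000 m = 9.874e-03 mm/s.
R = 9.874e-03 × 3600 = 35.5 mm/hr.
Over 8.7 h: total = 35.5 × 8.7 = 308.85 ≈ 309 mm.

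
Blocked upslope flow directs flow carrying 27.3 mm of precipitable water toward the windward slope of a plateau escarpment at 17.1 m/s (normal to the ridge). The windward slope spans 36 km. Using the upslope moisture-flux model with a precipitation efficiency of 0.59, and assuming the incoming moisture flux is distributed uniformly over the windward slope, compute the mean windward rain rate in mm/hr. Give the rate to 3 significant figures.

Incoming column moisture flux per unit ridge length: F = V × PW = 17.1 × 27.3 = 466.83 mm·m/s.
Spread over the 36 km slope with efficiency ε = 0.59: R = ε·F/W = 0.59 × 466.83 / 36000 m = 7.651e-03 mm/s.
R = 7.651e-03 × 3600 = 27.5 mm/hr.

R ≈ 27.5 mm/hr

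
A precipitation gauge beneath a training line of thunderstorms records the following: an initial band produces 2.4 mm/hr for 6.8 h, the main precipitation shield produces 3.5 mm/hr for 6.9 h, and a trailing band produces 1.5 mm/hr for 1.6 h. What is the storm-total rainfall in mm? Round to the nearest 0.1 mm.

Total = Σ Rᵢ Δtᵢ = 2.4 × 6.8 + 3.5 × 6.9 + 1.5 × 1.6
      = 16.32 + 24.15 + 2.4 = 42.9 mm.

total ≈ 42.9 mm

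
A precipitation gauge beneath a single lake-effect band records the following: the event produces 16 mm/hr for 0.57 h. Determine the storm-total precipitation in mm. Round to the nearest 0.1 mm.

total ≈ 9.1 mm

Total = Σ Rᵢ Δtᵢ = 16 × 0.57
      = 9.12 = 9.1 mm.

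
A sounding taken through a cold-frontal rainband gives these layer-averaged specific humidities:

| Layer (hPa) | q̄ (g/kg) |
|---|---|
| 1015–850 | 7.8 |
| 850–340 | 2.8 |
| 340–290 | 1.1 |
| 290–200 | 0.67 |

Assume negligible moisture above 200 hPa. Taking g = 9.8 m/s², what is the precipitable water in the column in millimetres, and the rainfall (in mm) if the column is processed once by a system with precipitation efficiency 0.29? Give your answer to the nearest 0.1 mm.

PW ≈ 28.9 mm; rainfall ≈ 8.4 mm

Precipitable water is the column-integrated vapour mass per unit area: PW = (1/g) Σ q̄ Δp, with q in kg/kg and Δp in Pa (1 kg/m² of water = 1 mm).
Layer 1015–850 hPa: Δp = 165 hPa = 16500 Pa, q̄ = 0.0078 kg/kg → 0.0078 × 16500 / 9.8 = 13.13 mm
Layer 850–340 hPa: Δp = 510 hPa = 51000 Pa, q̄ = 0.0028 kg/kg → 0.0028 × 51000 / 9.8 = 14.57 mm
Layer 340–290 hPa: Δp = 50 hPa = 5000 Pa, q̄ = 0.0011 kg/kg → 0.0011 × 5000 / 9.8 = 0.56 mm
Layer 290–200 hPa: Δp = 90 hPa = 9000 Pa, q̄ = 0.00067 kg/kg → 0.00067 × 9000 / 9.8 = 0.62 mm
PW = 13.13 + 14.57 + 0.56 + 0.62 = 28.88 ≈ 28.9 mm.
Rainfall = ε × PW = 0.29 × 28.9 = 8.4 mm.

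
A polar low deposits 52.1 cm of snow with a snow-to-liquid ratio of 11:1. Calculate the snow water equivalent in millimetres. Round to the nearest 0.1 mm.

SWE = snow depth / ratio = 52.1 cm / 11 = 4.736 cm = 47.4 mm.

SWE ≈ 47.4 mm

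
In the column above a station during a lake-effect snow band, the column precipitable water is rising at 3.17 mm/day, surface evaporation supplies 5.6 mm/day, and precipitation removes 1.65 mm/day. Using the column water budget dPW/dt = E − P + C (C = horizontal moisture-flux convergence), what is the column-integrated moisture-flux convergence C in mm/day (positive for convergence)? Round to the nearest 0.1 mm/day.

dPW/dt = +3.17 mm/day.
C = dPW/dt − E + P = (+3.17) − 5.6 + 1.65 = -0.8 mm/day.

C ≈ -0.8 mm/day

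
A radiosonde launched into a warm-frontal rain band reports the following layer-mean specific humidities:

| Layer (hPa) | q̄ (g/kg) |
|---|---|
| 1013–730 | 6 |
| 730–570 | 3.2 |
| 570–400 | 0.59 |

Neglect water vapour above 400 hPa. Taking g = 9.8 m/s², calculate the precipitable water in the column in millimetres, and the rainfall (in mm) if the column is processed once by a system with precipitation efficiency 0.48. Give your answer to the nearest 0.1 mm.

Precipitable water is the column-integrated vapour mass per unit area: PW = (1/g) Σ q̄ Δp, with q in kg/kg and Δp in Pa (1 kg/m² of water = 1 mm).
Layer 1013–730 hPa: Δp = 283 hPa = 28300 Pa, q̄ = 0.006 kg/kg → 0.006 × 28300 / 9.8 = 17.33 mm
Layer 730–570 hPa: Δp = 160 hPa = 16000 Pa, q̄ = 0.0032 kg/kg → 0.0032 × 16000 / 9.8 = 5.22 mm
Layer 570–400 hPa: Δp = 170 hPa = 17000 Pa, q̄ = 0.00059 kg/kg → 0.00059 × 17000 / 9.8 = 1.02 mm
PW = 17.33 + 5.22 + 1.02 = 23.57 ≈ 23.6 mm.
Rainfall = ε × PW = 0.48 × 23.6 = 11.3 mm.

PW ≈ 23.6 mm; rainfall ≈ 11.3 mm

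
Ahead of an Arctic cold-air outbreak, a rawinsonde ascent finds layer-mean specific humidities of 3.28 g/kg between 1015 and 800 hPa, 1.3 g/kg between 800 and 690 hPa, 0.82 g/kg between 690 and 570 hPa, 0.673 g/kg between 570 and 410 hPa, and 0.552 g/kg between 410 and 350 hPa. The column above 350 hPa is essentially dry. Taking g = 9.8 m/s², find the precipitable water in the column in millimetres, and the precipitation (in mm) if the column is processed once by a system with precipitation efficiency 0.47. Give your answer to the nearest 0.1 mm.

Precipitable water is the column-integrated vapour mass per unit area: PW = (1/g) Σ q̄ Δp, with q in kg/kg and Δp in Pa (1 kg/m² of water = 1 mm).
Layer 1015–800 hPa: Δp = 215 hPa = 21500 Pa, q̄ = 0.00328 kg/kg → 0.00328 × 21500 / 9.8 = 7.20 mm
Layer 800–690 hPa: Δp = 110 hPa = 11000 Pa, q̄ = 0.0013 kg/kg → 0.0013 × 11000 / 9.8 = 1.46 mm
Layer 690–570 hPa: Δp = 120 hPa = 12000 Pa, q̄ = 0.00082 kg/kg → 0.00082 × 12000 / 9.8 = 1.00 mm
Layer 570–410 hPa: Δp = 160 hPa = 16000 Pa, q̄ = 0.000673 kg/kg → 0.000673 × 16000 / 9.8 = 1.10 mm
Layer 410–350 hPa: Δp = 60 hPa = 6000 Pa, q̄ = 0.000552 kg/kg → 0.000552 × 6000 / 9.8 = 0.34 mm
PW = 7.20 + 1.46 + 1.00 + 1.10 + 0.34 = 11.10 ≈ 11.1 mm.
Precipitation = ε × PW = 0.47 × 11.1 = 5.2 mm.

PW ≈ 11.1 mm; precipitation ≈ 5.2 mm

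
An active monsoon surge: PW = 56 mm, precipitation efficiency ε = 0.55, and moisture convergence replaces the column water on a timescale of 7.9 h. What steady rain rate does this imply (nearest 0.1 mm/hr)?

R ≈ 3.9 mm/hr

Each overturning extracts ε × PW = 0.55 × 56 = 30.8 mm.
Rate = ε·PW / τ = 30.8 / 7.9 h = 3.9 mm/hr.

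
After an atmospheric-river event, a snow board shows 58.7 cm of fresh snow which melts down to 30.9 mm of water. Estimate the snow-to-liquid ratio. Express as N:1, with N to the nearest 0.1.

Ratio = snow depth / SWE = 587 mm / 30.9 mm = 19.0, i.e. 19.0:1.

ratio ≈ 19.0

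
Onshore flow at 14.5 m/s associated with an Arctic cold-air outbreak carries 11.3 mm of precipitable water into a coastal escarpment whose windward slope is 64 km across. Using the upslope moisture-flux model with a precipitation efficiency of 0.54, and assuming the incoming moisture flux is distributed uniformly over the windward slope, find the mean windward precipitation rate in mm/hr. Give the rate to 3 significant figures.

Incoming column moisture flux per unit ridge length: F = V × PW = 14.5 × 11.3 = 163.85 mm·m/s.
Spread over the 64 km slope with efficiency ε = 0.54: R = ε·F/W = 0.54 × 163.85 / 64000 m = 1.382e-03 mm/s.
R = 1.382e-03 × 3600 = 4.98 mm/hr.

R ≈ 4.98 mm/hr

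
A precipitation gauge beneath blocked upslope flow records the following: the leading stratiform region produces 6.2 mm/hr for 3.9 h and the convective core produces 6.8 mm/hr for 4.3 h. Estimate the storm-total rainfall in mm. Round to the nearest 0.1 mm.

total ≈ 53.4 mm

Total = Σ Rᵢ Δtᵢ = 6.2 × 3.9 + 6.8 × 4.3
      = 24.18 + 29.24 = 53.4 mm.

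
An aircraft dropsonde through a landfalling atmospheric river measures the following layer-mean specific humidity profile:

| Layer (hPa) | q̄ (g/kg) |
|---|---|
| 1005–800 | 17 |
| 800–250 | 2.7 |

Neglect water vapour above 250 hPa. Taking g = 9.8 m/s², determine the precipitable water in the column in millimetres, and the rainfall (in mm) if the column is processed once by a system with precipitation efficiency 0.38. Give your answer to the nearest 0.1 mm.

PW ≈ 50.7 mm; rainfall ≈ 19.3 mm

Precipitable water is the column-integrated vapour mass per unit area: PW = (1/g) Σ q̄ Δp, with q in kg/kg and Δp in Pa (1 kg/m² of water = 1 mm).
Layer 1005–800 hPa: Δp = 205 hPa = 20500 Pa, q̄ = 0.017 kg/kg → 0.017 × 20500 / 9.8 = 35.56 mm
Layer 800–250 hPa: Δp = 550 hPa = 55000 Pa, q̄ = 0.0027 kg/kg → 0.0027 × 55000 / 9.8 = 15.15 mm
PW = 35.56 + 15.15 = 50.71 ≈ 50.7 mm.
Rainfall = ε × PW = 0.38 × 50.7 = 19.3 mm.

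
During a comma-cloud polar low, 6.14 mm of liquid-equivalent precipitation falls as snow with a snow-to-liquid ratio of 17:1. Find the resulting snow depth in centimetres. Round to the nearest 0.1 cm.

snow depth ≈ 10.4 cm

Snow depth = liquid × ratio = 6.14 mm × 17 = 104.38 mm = 10.4 cm.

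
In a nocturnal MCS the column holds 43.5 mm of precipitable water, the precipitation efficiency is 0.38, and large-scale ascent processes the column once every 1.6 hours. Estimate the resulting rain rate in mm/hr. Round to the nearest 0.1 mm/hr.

Each overturning extracts ε × PW = 0.38 × 43.5 = 16.53 mm.
Rate = ε·PW / τ = 16.53 / 1.6 h = 10.3 mm/hr.

R ≈ 10.3 mm/hr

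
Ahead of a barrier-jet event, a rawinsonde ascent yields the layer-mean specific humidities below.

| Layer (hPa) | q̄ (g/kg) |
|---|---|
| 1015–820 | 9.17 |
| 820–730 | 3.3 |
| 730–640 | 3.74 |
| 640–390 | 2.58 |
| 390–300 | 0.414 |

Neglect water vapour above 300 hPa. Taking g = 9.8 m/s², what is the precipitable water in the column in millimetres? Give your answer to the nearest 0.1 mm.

Precipitable water is the column-integrated vapour mass per unit area: PW = (1/g) Σ q̄ Δp, with q in kg/kg and Δp in Pa (1 kg/m² of water = 1 mm).
Layer 1015–820 hPa: Δp = 195 hPa = 19500 Pa, q̄ = 0.00917 kg/kg → 0.00917 × 19500 / 9.8 = 18.25 mm
Layer 820–730 hPa: Δp = 90 hPa = 9000 Pa, q̄ = 0.0033 kg/kg → 0.0033 × 9000 / 9.8 = 3.03 mm
Layer 730–640 hPa: Δp = 90 hPa = 9000 Pa, q̄ = 0.00374 kg/kg → 0.00374 × 9000 / 9.8 = 3.43 mm
Layer 640–390 hPa: Δp = 250 hPa = 25000 Pa, q̄ = 0.00258 kg/kg → 0.00258 × 25000 / 9.8 = 6.58 mm
Layer 390–300 hPa: Δp = 90 hPa = 9000 Pa, q̄ = 0.000414 kg/kg → 0.000414 × 9000 / 9.8 = 0.38 mm
PW = 18.25 + 3.03 + 3.43 + 6.58 + 0.38 = 31.67 ≈ 31.7 mm.

PW ≈ 31.7 mm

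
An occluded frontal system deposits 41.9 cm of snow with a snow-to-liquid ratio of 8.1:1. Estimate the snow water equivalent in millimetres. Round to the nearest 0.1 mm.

SWE ≈ 51.7 mm

SWE = snow depth / ratio = 41.9 cm / 8.1 = 5.173 cm = 51.7 mm.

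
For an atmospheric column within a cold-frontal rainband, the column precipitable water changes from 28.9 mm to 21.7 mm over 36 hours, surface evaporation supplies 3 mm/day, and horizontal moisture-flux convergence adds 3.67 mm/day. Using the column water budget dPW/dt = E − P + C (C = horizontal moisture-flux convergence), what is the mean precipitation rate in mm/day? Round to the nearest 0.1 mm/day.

P ≈ 11.5 mm/day

dPW/dt = (21.7 − 28.9) mm / (36/24 day) = -4.800 mm/day.
P = E + C − dPW/dt = 3 + (3.67) − (-4.800) = 11.5 mm/day.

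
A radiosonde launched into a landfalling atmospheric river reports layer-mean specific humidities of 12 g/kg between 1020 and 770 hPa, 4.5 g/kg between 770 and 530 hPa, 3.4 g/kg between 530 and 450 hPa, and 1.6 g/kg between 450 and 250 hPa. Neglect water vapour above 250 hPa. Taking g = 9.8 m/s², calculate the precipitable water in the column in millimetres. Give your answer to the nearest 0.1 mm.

Precipitable water is the column-integrated vapour mass per unit area: PW = (1/g) Σ q̄ Δp, with q in kg/kg and Δp in Pa (1 kg/m² of water = 1 mm).
Layer 1020–770 hPa: Δp = 250 hPa = 25000 Pa, q̄ = 0.012 kg/kg → 0.012 × 25000 / 9.8 = 30.61 mm
Layer 770–530 hPa: Δp = 240 hPa = 24000 Pa, q̄ = 0.0045 kg/kg → 0.0045 × 24000 / 9.8 = 11.02 mm
Layer 530–450 hPa: Δp = 80 hPa = 8000 Pa, q̄ = 0.0034 kg/kg → 0.0034 × 8000 / 9.8 = 2.78 mm
Layer 450–250 hPa: Δp = 200 hPa = 20000 Pa, q̄ = 0.0016 kg/kg → 0.0016 × 20000 / 9.8 = 3.27 mm
PW = 30.61 + 11.02 + 2.78 + 3.27 = 47.68 ≈ 47.7 mm.

PW ≈ 47.7 mm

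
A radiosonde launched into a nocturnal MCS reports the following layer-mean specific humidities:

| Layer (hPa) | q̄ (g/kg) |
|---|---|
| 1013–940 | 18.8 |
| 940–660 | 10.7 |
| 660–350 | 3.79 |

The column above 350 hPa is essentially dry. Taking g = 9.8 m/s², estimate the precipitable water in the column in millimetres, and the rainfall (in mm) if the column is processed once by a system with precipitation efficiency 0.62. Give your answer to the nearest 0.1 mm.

Precipitable water is the column-integrated vapour mass per unit area: PW = (1/g) Σ q̄ Δp, with q in kg/kg and Δp in Pa (1 kg/m² of water = 1 mm).
Layer 1013–940 hPa: Δp = 73 hPa = 7300 Pa, q̄ = 0.0188 kg/kg → 0.0188 × 7300 / 9.8 = 14.00 mm
Layer 940–660 hPa: Δp = 280 hPa = 28000 Pa, q̄ = 0.0107 kg/kg → 0.0107 × 28000 / 9.8 = 30.57 mm
Layer 660–350 hPa: Δp = 310 hPa = 31000 Pa, q̄ = 0.00379 kg/kg → 0.00379 × 31000 / 9.8 = 11.99 mm
PW = 14.00 + 30.57 + 11.99 = 56.56 ≈ 56.6 mm.
Rainfall = ε × PW = 0.62 × 56.6 = 35.1 mm.

PW ≈ 56.6 mm; rainfall ≈ 35.1 mm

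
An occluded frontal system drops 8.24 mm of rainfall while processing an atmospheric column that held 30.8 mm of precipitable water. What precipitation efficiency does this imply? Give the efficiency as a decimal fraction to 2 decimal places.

ε = rainfall / PW = 8.24 / 30.8 = 0.27.

ε ≈ 0.27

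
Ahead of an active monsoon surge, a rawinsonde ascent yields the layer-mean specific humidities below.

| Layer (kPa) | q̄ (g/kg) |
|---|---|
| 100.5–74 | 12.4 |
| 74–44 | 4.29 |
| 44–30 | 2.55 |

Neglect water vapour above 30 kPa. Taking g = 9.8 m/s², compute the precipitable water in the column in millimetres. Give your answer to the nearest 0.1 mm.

PW ≈ 50.3 mm

Precipitable water is the column-integrated vapour mass per unit area: PW = (1/g) Σ q̄ Δp, with q in kg/kg and Δp in Pa (1 kg/m² of water = 1 mm).
Layer 100.5–74 kPa: Δp = 265 hPa = 26500 Pa, q̄ = 0.0124 kg/kg → 0.0124 × 26500 / 9.8 = 33.53 mm
Layer 74–44 kPa: Δp = 300 hPa = 30000 Pa, q̄ = 0.00429 kg/kg → 0.00429 × 30000 / 9.8 = 13.13 mm
Layer 44–30 kPa: Δp = 140 hPa = 14000 Pa, q̄ = 0.00255 kg/kg → 0.00255 × 14000 / 9.8 = 3.64 mm
PW = 33.53 + 13.13 + 3.64 = 50.30 ≈ 50.3 mm.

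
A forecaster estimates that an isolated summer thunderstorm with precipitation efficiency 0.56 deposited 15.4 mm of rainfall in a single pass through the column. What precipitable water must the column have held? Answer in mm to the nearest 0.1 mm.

PW ≈ 27.5 mm

PW = rainfall / ε = 15.4 / 0.56 = 27.5 mm.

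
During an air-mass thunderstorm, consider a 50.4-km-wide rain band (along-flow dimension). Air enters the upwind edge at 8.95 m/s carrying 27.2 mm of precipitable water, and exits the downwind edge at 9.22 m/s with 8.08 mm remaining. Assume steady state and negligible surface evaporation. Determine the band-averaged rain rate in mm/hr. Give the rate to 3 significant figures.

R ≈ 12.1 mm/hr

Column moisture flux per unit crosswind length is F = V × PW.
Inflow: F_in = 8.95 × 27.2 = 243.44 mm·m/s
Outflow: F_out = 9.22 × 8.08 = 74.4976 mm·m/s
Steady-state rate R = (F_in − F_out)/L = (243.44 − 74.4976) / 50400 m = 3.352e-03 mm/s.
R = 3.352e-03 × 3600 = 12.1 mm/hr.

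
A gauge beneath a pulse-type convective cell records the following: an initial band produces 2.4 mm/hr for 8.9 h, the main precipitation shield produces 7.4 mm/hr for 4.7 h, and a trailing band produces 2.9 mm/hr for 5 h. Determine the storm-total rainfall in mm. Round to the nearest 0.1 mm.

Total = Σ Rᵢ Δtᵢ = 2.4 × 8.9 + 7.4 × 4.7 + 2.9 × 5
      = 21.36 + 34.78 + 14.5 = 70.6 mm.

total ≈ 70.6 mm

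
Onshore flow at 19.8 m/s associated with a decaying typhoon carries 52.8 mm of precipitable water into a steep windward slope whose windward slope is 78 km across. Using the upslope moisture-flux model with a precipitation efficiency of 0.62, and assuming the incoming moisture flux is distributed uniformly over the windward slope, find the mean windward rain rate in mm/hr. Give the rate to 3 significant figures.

Incoming column moisture flux per unit ridge length: F = V × PW = 19.8 × 52.8 = 1045.44 mm·m/s.
Spread over the 78 km slope with efficiency ε = 0.62: R = ε·F/W = 0.62 × 1045.44 / 78000 m = 8.310e-03 mm/s.
R = 8.310e-03 × 3600 = 29.9 mm/hr.

R ≈ 29.9 mm/hr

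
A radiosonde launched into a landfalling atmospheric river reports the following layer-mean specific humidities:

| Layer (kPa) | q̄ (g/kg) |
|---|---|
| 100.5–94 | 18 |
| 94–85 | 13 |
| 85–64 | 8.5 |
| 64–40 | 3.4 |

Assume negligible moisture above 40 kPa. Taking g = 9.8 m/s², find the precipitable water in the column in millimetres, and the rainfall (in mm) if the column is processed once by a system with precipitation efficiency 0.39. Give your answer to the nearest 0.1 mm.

Precipitable water is the column-integrated vapour mass per unit area: PW = (1/g) Σ q̄ Δp, with q in kg/kg and Δp in Pa (1 kg/m² of water = 1 mm).
Layer 100.5–94 kPa: Δp = 65 hPa = 6500 Pa, q̄ = 0.018 kg/kg → 0.018 × 6500 / 9.8 = 11.94 mm
Layer 94–85 kPa: Δp = 90 hPa = 9000 Pa, q̄ = 0.013 kg/kg → 0.013 × 9000 / 9.8 = 11.94 mm
Layer 85–64 kPa: Δp = 210 hPa = 21000 Pa, q̄ = 0.0085 kg/kg → 0.0085 × 21000 / 9.8 = 18.21 mm
Layer 64–40 kPa: Δp = 240 hPa = 24000 Pa, q̄ = 0.0034 kg/kg → 0.0034 × 24000 / 9.8 = 8.33 mm
PW = 11.94 + 11.94 + 18.21 + 8.33 = 50.42 ≈ 50.4 mm.
Rainfall = ε × PW = 0.39 × 50.4 = 19.7 mm.

PW ≈ 50.4 mm; rainfall ≈ 19.7 mm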